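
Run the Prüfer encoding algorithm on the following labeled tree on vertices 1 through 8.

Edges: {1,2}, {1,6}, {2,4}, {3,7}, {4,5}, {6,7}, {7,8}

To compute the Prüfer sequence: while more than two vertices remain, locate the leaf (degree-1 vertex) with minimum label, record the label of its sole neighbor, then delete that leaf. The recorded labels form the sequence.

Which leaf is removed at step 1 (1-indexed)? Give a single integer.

Step 1: current leaves = {3,5,8}. Remove leaf 3 (neighbor: 7).

Answer: 3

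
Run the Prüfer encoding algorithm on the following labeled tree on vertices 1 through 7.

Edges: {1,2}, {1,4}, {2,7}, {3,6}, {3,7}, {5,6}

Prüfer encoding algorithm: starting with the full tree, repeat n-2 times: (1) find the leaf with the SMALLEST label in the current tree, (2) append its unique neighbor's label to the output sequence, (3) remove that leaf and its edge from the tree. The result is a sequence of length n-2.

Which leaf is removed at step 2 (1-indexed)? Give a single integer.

Answer: 1

Derivation:
Step 1: current leaves = {4,5}. Remove leaf 4 (neighbor: 1).
Step 2: current leaves = {1,5}. Remove leaf 1 (neighbor: 2).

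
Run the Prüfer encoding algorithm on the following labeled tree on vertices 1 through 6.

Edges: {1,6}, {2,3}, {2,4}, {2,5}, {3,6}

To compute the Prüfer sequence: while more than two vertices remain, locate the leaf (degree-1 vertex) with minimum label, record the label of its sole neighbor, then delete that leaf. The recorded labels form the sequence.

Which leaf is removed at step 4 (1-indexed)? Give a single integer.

Step 1: current leaves = {1,4,5}. Remove leaf 1 (neighbor: 6).
Step 2: current leaves = {4,5,6}. Remove leaf 4 (neighbor: 2).
Step 3: current leaves = {5,6}. Remove leaf 5 (neighbor: 2).
Step 4: current leaves = {2,6}. Remove leaf 2 (neighbor: 3).

Answer: 2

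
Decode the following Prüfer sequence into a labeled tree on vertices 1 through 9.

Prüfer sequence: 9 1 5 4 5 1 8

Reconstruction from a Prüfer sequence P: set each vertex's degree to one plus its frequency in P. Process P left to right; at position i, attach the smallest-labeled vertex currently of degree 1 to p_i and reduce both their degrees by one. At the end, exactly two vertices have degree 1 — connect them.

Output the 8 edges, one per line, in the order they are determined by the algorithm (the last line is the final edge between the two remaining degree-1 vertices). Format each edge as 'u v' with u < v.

Answer: 2 9
1 3
5 6
4 7
4 5
1 5
1 8
8 9

Derivation:
Initial degrees: {1:3, 2:1, 3:1, 4:2, 5:3, 6:1, 7:1, 8:2, 9:2}
Step 1: smallest deg-1 vertex = 2, p_1 = 9. Add edge {2,9}. Now deg[2]=0, deg[9]=1.
Step 2: smallest deg-1 vertex = 3, p_2 = 1. Add edge {1,3}. Now deg[3]=0, deg[1]=2.
Step 3: smallest deg-1 vertex = 6, p_3 = 5. Add edge {5,6}. Now deg[6]=0, deg[5]=2.
Step 4: smallest deg-1 vertex = 7, p_4 = 4. Add edge {4,7}. Now deg[7]=0, deg[4]=1.
Step 5: smallest deg-1 vertex = 4, p_5 = 5. Add edge {4,5}. Now deg[4]=0, deg[5]=1.
Step 6: smallest deg-1 vertex = 5, p_6 = 1. Add edge {1,5}. Now deg[5]=0, deg[1]=1.
Step 7: smallest deg-1 vertex = 1, p_7 = 8. Add edge {1,8}. Now deg[1]=0, deg[8]=1.
Final: two remaining deg-1 vertices are 8, 9. Add edge {8,9}.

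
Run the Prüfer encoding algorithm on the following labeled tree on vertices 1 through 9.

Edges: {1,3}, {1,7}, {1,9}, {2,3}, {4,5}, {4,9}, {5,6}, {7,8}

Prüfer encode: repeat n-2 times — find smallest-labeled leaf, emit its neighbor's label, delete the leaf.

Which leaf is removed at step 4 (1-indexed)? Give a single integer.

Step 1: current leaves = {2,6,8}. Remove leaf 2 (neighbor: 3).
Step 2: current leaves = {3,6,8}. Remove leaf 3 (neighbor: 1).
Step 3: current leaves = {6,8}. Remove leaf 6 (neighbor: 5).
Step 4: current leaves = {5,8}. Remove leaf 5 (neighbor: 4).

Answer: 5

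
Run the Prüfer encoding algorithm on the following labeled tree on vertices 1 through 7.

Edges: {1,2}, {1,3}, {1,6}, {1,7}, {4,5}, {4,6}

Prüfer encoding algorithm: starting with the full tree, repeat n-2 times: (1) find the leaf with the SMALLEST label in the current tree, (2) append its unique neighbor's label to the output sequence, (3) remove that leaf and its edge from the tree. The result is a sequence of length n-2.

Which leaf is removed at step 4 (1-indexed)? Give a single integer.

Answer: 4

Derivation:
Step 1: current leaves = {2,3,5,7}. Remove leaf 2 (neighbor: 1).
Step 2: current leaves = {3,5,7}. Remove leaf 3 (neighbor: 1).
Step 3: current leaves = {5,7}. Remove leaf 5 (neighbor: 4).
Step 4: current leaves = {4,7}. Remove leaf 4 (neighbor: 6).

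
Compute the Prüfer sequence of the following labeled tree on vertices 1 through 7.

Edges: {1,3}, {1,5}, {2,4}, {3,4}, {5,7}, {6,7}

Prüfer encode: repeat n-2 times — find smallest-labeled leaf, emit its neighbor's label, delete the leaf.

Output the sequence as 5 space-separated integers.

Step 1: leaves = {2,6}. Remove smallest leaf 2, emit neighbor 4.
Step 2: leaves = {4,6}. Remove smallest leaf 4, emit neighbor 3.
Step 3: leaves = {3,6}. Remove smallest leaf 3, emit neighbor 1.
Step 4: leaves = {1,6}. Remove smallest leaf 1, emit neighbor 5.
Step 5: leaves = {5,6}. Remove smallest leaf 5, emit neighbor 7.
Done: 2 vertices remain (6, 7). Sequence = [4 3 1 5 7]

Answer: 4 3 1 5 7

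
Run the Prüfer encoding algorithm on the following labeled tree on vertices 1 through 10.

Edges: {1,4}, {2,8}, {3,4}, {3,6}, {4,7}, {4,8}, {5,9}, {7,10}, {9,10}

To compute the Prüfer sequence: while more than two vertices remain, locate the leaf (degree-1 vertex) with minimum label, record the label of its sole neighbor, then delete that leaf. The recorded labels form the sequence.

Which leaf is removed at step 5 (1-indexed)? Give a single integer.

Step 1: current leaves = {1,2,5,6}. Remove leaf 1 (neighbor: 4).
Step 2: current leaves = {2,5,6}. Remove leaf 2 (neighbor: 8).
Step 3: current leaves = {5,6,8}. Remove leaf 5 (neighbor: 9).
Step 4: current leaves = {6,8,9}. Remove leaf 6 (neighbor: 3).
Step 5: current leaves = {3,8,9}. Remove leaf 3 (neighbor: 4).

Answer: 3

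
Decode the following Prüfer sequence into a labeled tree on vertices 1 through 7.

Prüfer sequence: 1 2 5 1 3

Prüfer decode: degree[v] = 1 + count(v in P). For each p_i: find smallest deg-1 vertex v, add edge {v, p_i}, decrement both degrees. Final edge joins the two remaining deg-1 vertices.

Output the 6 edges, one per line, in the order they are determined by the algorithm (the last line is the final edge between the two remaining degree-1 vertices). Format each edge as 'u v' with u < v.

Answer: 1 4
2 6
2 5
1 5
1 3
3 7

Derivation:
Initial degrees: {1:3, 2:2, 3:2, 4:1, 5:2, 6:1, 7:1}
Step 1: smallest deg-1 vertex = 4, p_1 = 1. Add edge {1,4}. Now deg[4]=0, deg[1]=2.
Step 2: smallest deg-1 vertex = 6, p_2 = 2. Add edge {2,6}. Now deg[6]=0, deg[2]=1.
Step 3: smallest deg-1 vertex = 2, p_3 = 5. Add edge {2,5}. Now deg[2]=0, deg[5]=1.
Step 4: smallest deg-1 vertex = 5, p_4 = 1. Add edge {1,5}. Now deg[5]=0, deg[1]=1.
Step 5: smallest deg-1 vertex = 1, p_5 = 3. Add edge {1,3}. Now deg[1]=0, deg[3]=1.
Final: two remaining deg-1 vertices are 3, 7. Add edge {3,7}.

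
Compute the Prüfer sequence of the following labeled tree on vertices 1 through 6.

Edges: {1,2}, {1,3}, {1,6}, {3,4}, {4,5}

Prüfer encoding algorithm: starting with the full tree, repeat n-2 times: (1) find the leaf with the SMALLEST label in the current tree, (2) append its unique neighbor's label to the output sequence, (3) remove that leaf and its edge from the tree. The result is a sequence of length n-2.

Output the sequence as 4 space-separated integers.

Step 1: leaves = {2,5,6}. Remove smallest leaf 2, emit neighbor 1.
Step 2: leaves = {5,6}. Remove smallest leaf 5, emit neighbor 4.
Step 3: leaves = {4,6}. Remove smallest leaf 4, emit neighbor 3.
Step 4: leaves = {3,6}. Remove smallest leaf 3, emit neighbor 1.
Done: 2 vertices remain (1, 6). Sequence = [1 4 3 1]

Answer: 1 4 3 1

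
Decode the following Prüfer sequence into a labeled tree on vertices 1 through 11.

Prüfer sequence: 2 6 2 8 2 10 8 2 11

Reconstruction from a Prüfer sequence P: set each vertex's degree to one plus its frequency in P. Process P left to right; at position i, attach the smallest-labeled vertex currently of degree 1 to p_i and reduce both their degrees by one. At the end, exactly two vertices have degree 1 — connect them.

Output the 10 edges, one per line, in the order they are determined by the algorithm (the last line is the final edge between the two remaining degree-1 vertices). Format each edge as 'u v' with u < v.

Answer: 1 2
3 6
2 4
5 8
2 6
7 10
8 9
2 8
2 11
10 11

Derivation:
Initial degrees: {1:1, 2:5, 3:1, 4:1, 5:1, 6:2, 7:1, 8:3, 9:1, 10:2, 11:2}
Step 1: smallest deg-1 vertex = 1, p_1 = 2. Add edge {1,2}. Now deg[1]=0, deg[2]=4.
Step 2: smallest deg-1 vertex = 3, p_2 = 6. Add edge {3,6}. Now deg[3]=0, deg[6]=1.
Step 3: smallest deg-1 vertex = 4, p_3 = 2. Add edge {2,4}. Now deg[4]=0, deg[2]=3.
Step 4: smallest deg-1 vertex = 5, p_4 = 8. Add edge {5,8}. Now deg[5]=0, deg[8]=2.
Step 5: smallest deg-1 vertex = 6, p_5 = 2. Add edge {2,6}. Now deg[6]=0, deg[2]=2.
Step 6: smallest deg-1 vertex = 7, p_6 = 10. Add edge {7,10}. Now deg[7]=0, deg[10]=1.
Step 7: smallest deg-1 vertex = 9, p_7 = 8. Add edge {8,9}. Now deg[9]=0, deg[8]=1.
Step 8: smallest deg-1 vertex = 8, p_8 = 2. Add edge {2,8}. Now deg[8]=0, deg[2]=1.
Step 9: smallest deg-1 vertex = 2, p_9 = 11. Add edge {2,11}. Now deg[2]=0, deg[11]=1.
Final: two remaining deg-1 vertices are 10, 11. Add edge {10,11}.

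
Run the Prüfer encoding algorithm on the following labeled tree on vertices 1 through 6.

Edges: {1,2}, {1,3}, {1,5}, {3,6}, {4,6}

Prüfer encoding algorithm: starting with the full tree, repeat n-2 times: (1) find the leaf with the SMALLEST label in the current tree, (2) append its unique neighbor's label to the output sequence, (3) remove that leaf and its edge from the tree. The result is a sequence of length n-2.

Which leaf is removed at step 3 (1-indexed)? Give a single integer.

Answer: 5

Derivation:
Step 1: current leaves = {2,4,5}. Remove leaf 2 (neighbor: 1).
Step 2: current leaves = {4,5}. Remove leaf 4 (neighbor: 6).
Step 3: current leaves = {5,6}. Remove leaf 5 (neighbor: 1).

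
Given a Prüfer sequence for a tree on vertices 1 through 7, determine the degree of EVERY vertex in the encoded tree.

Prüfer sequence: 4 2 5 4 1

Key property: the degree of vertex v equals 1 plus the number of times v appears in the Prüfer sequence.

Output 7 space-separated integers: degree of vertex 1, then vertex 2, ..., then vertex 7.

Answer: 2 2 1 3 2 1 1

Derivation:
p_1 = 4: count[4] becomes 1
p_2 = 2: count[2] becomes 1
p_3 = 5: count[5] becomes 1
p_4 = 4: count[4] becomes 2
p_5 = 1: count[1] becomes 1
Degrees (1 + count): deg[1]=1+1=2, deg[2]=1+1=2, deg[3]=1+0=1, deg[4]=1+2=3, deg[5]=1+1=2, deg[6]=1+0=1, deg[7]=1+0=1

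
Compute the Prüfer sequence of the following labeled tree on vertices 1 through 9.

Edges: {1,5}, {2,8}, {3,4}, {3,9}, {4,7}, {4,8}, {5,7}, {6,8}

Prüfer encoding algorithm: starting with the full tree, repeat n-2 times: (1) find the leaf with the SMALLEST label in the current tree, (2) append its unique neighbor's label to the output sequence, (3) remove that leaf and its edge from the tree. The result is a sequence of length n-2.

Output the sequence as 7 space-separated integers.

Step 1: leaves = {1,2,6,9}. Remove smallest leaf 1, emit neighbor 5.
Step 2: leaves = {2,5,6,9}. Remove smallest leaf 2, emit neighbor 8.
Step 3: leaves = {5,6,9}. Remove smallest leaf 5, emit neighbor 7.
Step 4: leaves = {6,7,9}. Remove smallest leaf 6, emit neighbor 8.
Step 5: leaves = {7,8,9}. Remove smallest leaf 7, emit neighbor 4.
Step 6: leaves = {8,9}. Remove smallest leaf 8, emit neighbor 4.
Step 7: leaves = {4,9}. Remove smallest leaf 4, emit neighbor 3.
Done: 2 vertices remain (3, 9). Sequence = [5 8 7 8 4 4 3]

Answer: 5 8 7 8 4 4 3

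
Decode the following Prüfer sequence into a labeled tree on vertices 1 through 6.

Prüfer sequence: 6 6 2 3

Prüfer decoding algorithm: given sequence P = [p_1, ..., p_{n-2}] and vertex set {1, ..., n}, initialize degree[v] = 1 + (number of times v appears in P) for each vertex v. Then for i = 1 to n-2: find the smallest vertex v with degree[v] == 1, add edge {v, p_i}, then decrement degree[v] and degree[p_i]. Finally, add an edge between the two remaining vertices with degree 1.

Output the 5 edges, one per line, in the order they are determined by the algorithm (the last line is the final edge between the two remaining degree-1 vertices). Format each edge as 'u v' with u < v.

Answer: 1 6
4 6
2 5
2 3
3 6

Derivation:
Initial degrees: {1:1, 2:2, 3:2, 4:1, 5:1, 6:3}
Step 1: smallest deg-1 vertex = 1, p_1 = 6. Add edge {1,6}. Now deg[1]=0, deg[6]=2.
Step 2: smallest deg-1 vertex = 4, p_2 = 6. Add edge {4,6}. Now deg[4]=0, deg[6]=1.
Step 3: smallest deg-1 vertex = 5, p_3 = 2. Add edge {2,5}. Now deg[5]=0, deg[2]=1.
Step 4: smallest deg-1 vertex = 2, p_4 = 3. Add edge {2,3}. Now deg[2]=0, deg[3]=1.
Final: two remaining deg-1 vertices are 3, 6. Add edge {3,6}.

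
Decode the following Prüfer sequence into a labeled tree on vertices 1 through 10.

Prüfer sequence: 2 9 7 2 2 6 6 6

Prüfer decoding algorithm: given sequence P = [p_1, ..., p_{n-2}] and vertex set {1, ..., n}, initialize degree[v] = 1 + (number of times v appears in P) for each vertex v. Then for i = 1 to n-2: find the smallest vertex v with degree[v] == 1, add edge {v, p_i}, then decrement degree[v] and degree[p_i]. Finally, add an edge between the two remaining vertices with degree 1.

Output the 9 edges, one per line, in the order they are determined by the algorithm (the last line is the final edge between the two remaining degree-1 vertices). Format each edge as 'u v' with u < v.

Answer: 1 2
3 9
4 7
2 5
2 7
2 6
6 8
6 9
6 10

Derivation:
Initial degrees: {1:1, 2:4, 3:1, 4:1, 5:1, 6:4, 7:2, 8:1, 9:2, 10:1}
Step 1: smallest deg-1 vertex = 1, p_1 = 2. Add edge {1,2}. Now deg[1]=0, deg[2]=3.
Step 2: smallest deg-1 vertex = 3, p_2 = 9. Add edge {3,9}. Now deg[3]=0, deg[9]=1.
Step 3: smallest deg-1 vertex = 4, p_3 = 7. Add edge {4,7}. Now deg[4]=0, deg[7]=1.
Step 4: smallest deg-1 vertex = 5, p_4 = 2. Add edge {2,5}. Now deg[5]=0, deg[2]=2.
Step 5: smallest deg-1 vertex = 7, p_5 = 2. Add edge {2,7}. Now deg[7]=0, deg[2]=1.
Step 6: smallest deg-1 vertex = 2, p_6 = 6. Add edge {2,6}. Now deg[2]=0, deg[6]=3.
Step 7: smallest deg-1 vertex = 8, p_7 = 6. Add edge {6,8}. Now deg[8]=0, deg[6]=2.
Step 8: smallest deg-1 vertex = 9, p_8 = 6. Add edge {6,9}. Now deg[9]=0, deg[6]=1.
Final: two remaining deg-1 vertices are 6, 10. Add edge {6,10}.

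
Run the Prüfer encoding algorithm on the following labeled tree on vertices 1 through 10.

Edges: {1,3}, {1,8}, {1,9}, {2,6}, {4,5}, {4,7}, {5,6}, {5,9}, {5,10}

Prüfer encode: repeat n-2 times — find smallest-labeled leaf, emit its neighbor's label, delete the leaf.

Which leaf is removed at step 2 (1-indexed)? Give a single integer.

Step 1: current leaves = {2,3,7,8,10}. Remove leaf 2 (neighbor: 6).
Step 2: current leaves = {3,6,7,8,10}. Remove leaf 3 (neighbor: 1).

Answer: 3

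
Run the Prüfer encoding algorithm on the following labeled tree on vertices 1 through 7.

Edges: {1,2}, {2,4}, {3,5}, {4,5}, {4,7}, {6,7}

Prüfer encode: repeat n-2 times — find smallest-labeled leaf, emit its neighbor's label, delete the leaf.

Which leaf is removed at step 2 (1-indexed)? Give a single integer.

Step 1: current leaves = {1,3,6}. Remove leaf 1 (neighbor: 2).
Step 2: current leaves = {2,3,6}. Remove leaf 2 (neighbor: 4).

Answer: 2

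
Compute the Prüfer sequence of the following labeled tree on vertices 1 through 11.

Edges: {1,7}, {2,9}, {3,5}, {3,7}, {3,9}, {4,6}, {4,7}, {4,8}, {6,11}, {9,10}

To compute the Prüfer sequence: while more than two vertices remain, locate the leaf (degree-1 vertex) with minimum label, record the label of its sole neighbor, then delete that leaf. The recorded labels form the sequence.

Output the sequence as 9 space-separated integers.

Step 1: leaves = {1,2,5,8,10,11}. Remove smallest leaf 1, emit neighbor 7.
Step 2: leaves = {2,5,8,10,11}. Remove smallest leaf 2, emit neighbor 9.
Step 3: leaves = {5,8,10,11}. Remove smallest leaf 5, emit neighbor 3.
Step 4: leaves = {8,10,11}. Remove smallest leaf 8, emit neighbor 4.
Step 5: leaves = {10,11}. Remove smallest leaf 10, emit neighbor 9.
Step 6: leaves = {9,11}. Remove smallest leaf 9, emit neighbor 3.
Step 7: leaves = {3,11}. Remove smallest leaf 3, emit neighbor 7.
Step 8: leaves = {7,11}. Remove smallest leaf 7, emit neighbor 4.
Step 9: leaves = {4,11}. Remove smallest leaf 4, emit neighbor 6.
Done: 2 vertices remain (6, 11). Sequence = [7 9 3 4 9 3 7 4 6]

Answer: 7 9 3 4 9 3 7 4 6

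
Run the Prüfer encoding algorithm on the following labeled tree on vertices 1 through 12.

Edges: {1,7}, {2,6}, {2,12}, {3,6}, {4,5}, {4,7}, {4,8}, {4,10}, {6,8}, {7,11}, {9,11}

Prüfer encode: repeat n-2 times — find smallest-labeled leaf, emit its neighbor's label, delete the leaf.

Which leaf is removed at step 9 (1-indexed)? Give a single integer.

Answer: 8

Derivation:
Step 1: current leaves = {1,3,5,9,10,12}. Remove leaf 1 (neighbor: 7).
Step 2: current leaves = {3,5,9,10,12}. Remove leaf 3 (neighbor: 6).
Step 3: current leaves = {5,9,10,12}. Remove leaf 5 (neighbor: 4).
Step 4: current leaves = {9,10,12}. Remove leaf 9 (neighbor: 11).
Step 5: current leaves = {10,11,12}. Remove leaf 10 (neighbor: 4).
Step 6: current leaves = {11,12}. Remove leaf 11 (neighbor: 7).
Step 7: current leaves = {7,12}. Remove leaf 7 (neighbor: 4).
Step 8: current leaves = {4,12}. Remove leaf 4 (neighbor: 8).
Step 9: current leaves = {8,12}. Remove leaf 8 (neighbor: 6).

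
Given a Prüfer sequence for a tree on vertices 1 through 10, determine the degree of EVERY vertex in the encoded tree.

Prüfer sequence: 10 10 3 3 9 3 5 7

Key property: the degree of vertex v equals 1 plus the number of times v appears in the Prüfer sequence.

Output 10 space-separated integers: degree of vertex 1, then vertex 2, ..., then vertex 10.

p_1 = 10: count[10] becomes 1
p_2 = 10: count[10] becomes 2
p_3 = 3: count[3] becomes 1
p_4 = 3: count[3] becomes 2
p_5 = 9: count[9] becomes 1
p_6 = 3: count[3] becomes 3
p_7 = 5: count[5] becomes 1
p_8 = 7: count[7] becomes 1
Degrees (1 + count): deg[1]=1+0=1, deg[2]=1+0=1, deg[3]=1+3=4, deg[4]=1+0=1, deg[5]=1+1=2, deg[6]=1+0=1, deg[7]=1+1=2, deg[8]=1+0=1, deg[9]=1+1=2, deg[10]=1+2=3

Answer: 1 1 4 1 2 1 2 1 2 3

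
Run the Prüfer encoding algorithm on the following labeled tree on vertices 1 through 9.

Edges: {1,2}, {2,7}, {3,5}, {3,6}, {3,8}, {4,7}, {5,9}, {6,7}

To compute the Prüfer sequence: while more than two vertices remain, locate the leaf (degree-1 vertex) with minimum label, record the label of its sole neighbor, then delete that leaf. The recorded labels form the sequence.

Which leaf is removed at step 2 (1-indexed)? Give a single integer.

Answer: 2

Derivation:
Step 1: current leaves = {1,4,8,9}. Remove leaf 1 (neighbor: 2).
Step 2: current leaves = {2,4,8,9}. Remove leaf 2 (neighbor: 7).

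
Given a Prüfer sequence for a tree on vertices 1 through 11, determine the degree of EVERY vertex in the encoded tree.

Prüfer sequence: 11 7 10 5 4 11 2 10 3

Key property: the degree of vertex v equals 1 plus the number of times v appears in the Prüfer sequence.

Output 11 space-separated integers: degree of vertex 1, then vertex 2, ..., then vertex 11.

p_1 = 11: count[11] becomes 1
p_2 = 7: count[7] becomes 1
p_3 = 10: count[10] becomes 1
p_4 = 5: count[5] becomes 1
p_5 = 4: count[4] becomes 1
p_6 = 11: count[11] becomes 2
p_7 = 2: count[2] becomes 1
p_8 = 10: count[10] becomes 2
p_9 = 3: count[3] becomes 1
Degrees (1 + count): deg[1]=1+0=1, deg[2]=1+1=2, deg[3]=1+1=2, deg[4]=1+1=2, deg[5]=1+1=2, deg[6]=1+0=1, deg[7]=1+1=2, deg[8]=1+0=1, deg[9]=1+0=1, deg[10]=1+2=3, deg[11]=1+2=3

Answer: 1 2 2 2 2 1 2 1 1 3 3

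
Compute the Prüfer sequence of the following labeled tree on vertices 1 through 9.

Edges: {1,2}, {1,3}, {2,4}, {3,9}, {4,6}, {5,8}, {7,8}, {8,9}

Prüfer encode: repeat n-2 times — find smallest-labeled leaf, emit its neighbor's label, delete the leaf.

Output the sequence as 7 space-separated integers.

Step 1: leaves = {5,6,7}. Remove smallest leaf 5, emit neighbor 8.
Step 2: leaves = {6,7}. Remove smallest leaf 6, emit neighbor 4.
Step 3: leaves = {4,7}. Remove smallest leaf 4, emit neighbor 2.
Step 4: leaves = {2,7}. Remove smallest leaf 2, emit neighbor 1.
Step 5: leaves = {1,7}. Remove smallest leaf 1, emit neighbor 3.
Step 6: leaves = {3,7}. Remove smallest leaf 3, emit neighbor 9.
Step 7: leaves = {7,9}. Remove smallest leaf 7, emit neighbor 8.
Done: 2 vertices remain (8, 9). Sequence = [8 4 2 1 3 9 8]

Answer: 8 4 2 1 3 9 8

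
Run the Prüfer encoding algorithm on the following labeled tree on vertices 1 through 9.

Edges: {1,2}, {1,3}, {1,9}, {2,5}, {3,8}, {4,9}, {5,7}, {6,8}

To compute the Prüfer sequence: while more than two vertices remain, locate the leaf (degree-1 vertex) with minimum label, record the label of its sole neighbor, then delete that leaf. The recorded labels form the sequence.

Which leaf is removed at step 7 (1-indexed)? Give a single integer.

Answer: 3

Derivation:
Step 1: current leaves = {4,6,7}. Remove leaf 4 (neighbor: 9).
Step 2: current leaves = {6,7,9}. Remove leaf 6 (neighbor: 8).
Step 3: current leaves = {7,8,9}. Remove leaf 7 (neighbor: 5).
Step 4: current leaves = {5,8,9}. Remove leaf 5 (neighbor: 2).
Step 5: current leaves = {2,8,9}. Remove leaf 2 (neighbor: 1).
Step 6: current leaves = {8,9}. Remove leaf 8 (neighbor: 3).
Step 7: current leaves = {3,9}. Remove leaf 3 (neighbor: 1).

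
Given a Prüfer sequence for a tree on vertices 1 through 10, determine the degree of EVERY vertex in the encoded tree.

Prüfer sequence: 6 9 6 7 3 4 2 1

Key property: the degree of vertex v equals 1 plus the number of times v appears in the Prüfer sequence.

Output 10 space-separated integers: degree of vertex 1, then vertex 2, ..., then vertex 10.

Answer: 2 2 2 2 1 3 2 1 2 1

Derivation:
p_1 = 6: count[6] becomes 1
p_2 = 9: count[9] becomes 1
p_3 = 6: count[6] becomes 2
p_4 = 7: count[7] becomes 1
p_5 = 3: count[3] becomes 1
p_6 = 4: count[4] becomes 1
p_7 = 2: count[2] becomes 1
p_8 = 1: count[1] becomes 1
Degrees (1 + count): deg[1]=1+1=2, deg[2]=1+1=2, deg[3]=1+1=2, deg[4]=1+1=2, deg[5]=1+0=1, deg[6]=1+2=3, deg[7]=1+1=2, deg[8]=1+0=1, deg[9]=1+1=2, deg[10]=1+0=1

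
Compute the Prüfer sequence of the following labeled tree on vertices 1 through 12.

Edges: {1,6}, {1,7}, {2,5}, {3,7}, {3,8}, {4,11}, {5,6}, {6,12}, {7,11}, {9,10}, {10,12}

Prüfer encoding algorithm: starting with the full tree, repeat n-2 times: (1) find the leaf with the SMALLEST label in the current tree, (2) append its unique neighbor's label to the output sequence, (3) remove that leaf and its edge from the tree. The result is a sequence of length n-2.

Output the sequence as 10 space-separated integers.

Answer: 5 11 6 3 7 10 12 7 1 6

Derivation:
Step 1: leaves = {2,4,8,9}. Remove smallest leaf 2, emit neighbor 5.
Step 2: leaves = {4,5,8,9}. Remove smallest leaf 4, emit neighbor 11.
Step 3: leaves = {5,8,9,11}. Remove smallest leaf 5, emit neighbor 6.
Step 4: leaves = {8,9,11}. Remove smallest leaf 8, emit neighbor 3.
Step 5: leaves = {3,9,11}. Remove smallest leaf 3, emit neighbor 7.
Step 6: leaves = {9,11}. Remove smallest leaf 9, emit neighbor 10.
Step 7: leaves = {10,11}. Remove smallest leaf 10, emit neighbor 12.
Step 8: leaves = {11,12}. Remove smallest leaf 11, emit neighbor 7.
Step 9: leaves = {7,12}. Remove smallest leaf 7, emit neighbor 1.
Step 10: leaves = {1,12}. Remove smallest leaf 1, emit neighbor 6.
Done: 2 vertices remain (6, 12). Sequence = [5 11 6 3 7 10 12 7 1 6]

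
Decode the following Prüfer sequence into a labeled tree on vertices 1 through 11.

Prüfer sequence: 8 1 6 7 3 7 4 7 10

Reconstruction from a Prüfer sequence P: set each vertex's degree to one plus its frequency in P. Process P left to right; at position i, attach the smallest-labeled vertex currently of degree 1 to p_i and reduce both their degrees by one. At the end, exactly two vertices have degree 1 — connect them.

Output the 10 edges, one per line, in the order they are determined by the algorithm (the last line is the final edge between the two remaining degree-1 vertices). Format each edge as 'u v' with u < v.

Initial degrees: {1:2, 2:1, 3:2, 4:2, 5:1, 6:2, 7:4, 8:2, 9:1, 10:2, 11:1}
Step 1: smallest deg-1 vertex = 2, p_1 = 8. Add edge {2,8}. Now deg[2]=0, deg[8]=1.
Step 2: smallest deg-1 vertex = 5, p_2 = 1. Add edge {1,5}. Now deg[5]=0, deg[1]=1.
Step 3: smallest deg-1 vertex = 1, p_3 = 6. Add edge {1,6}. Now deg[1]=0, deg[6]=1.
Step 4: smallest deg-1 vertex = 6, p_4 = 7. Add edge {6,7}. Now deg[6]=0, deg[7]=3.
Step 5: smallest deg-1 vertex = 8, p_5 = 3. Add edge {3,8}. Now deg[8]=0, deg[3]=1.
Step 6: smallest deg-1 vertex = 3, p_6 = 7. Add edge {3,7}. Now deg[3]=0, deg[7]=2.
Step 7: smallest deg-1 vertex = 9, p_7 = 4. Add edge {4,9}. Now deg[9]=0, deg[4]=1.
Step 8: smallest deg-1 vertex = 4, p_8 = 7. Add edge {4,7}. Now deg[4]=0, deg[7]=1.
Step 9: smallest deg-1 vertex = 7, p_9 = 10. Add edge {7,10}. Now deg[7]=0, deg[10]=1.
Final: two remaining deg-1 vertices are 10, 11. Add edge {10,11}.

Answer: 2 8
1 5
1 6
6 7
3 8
3 7
4 9
4 7
7 10
10 11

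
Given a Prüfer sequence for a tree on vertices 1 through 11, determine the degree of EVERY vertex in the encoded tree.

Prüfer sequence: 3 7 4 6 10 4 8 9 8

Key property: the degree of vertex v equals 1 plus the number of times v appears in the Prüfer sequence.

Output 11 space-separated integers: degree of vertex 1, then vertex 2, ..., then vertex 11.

p_1 = 3: count[3] becomes 1
p_2 = 7: count[7] becomes 1
p_3 = 4: count[4] becomes 1
p_4 = 6: count[6] becomes 1
p_5 = 10: count[10] becomes 1
p_6 = 4: count[4] becomes 2
p_7 = 8: count[8] becomes 1
p_8 = 9: count[9] becomes 1
p_9 = 8: count[8] becomes 2
Degrees (1 + count): deg[1]=1+0=1, deg[2]=1+0=1, deg[3]=1+1=2, deg[4]=1+2=3, deg[5]=1+0=1, deg[6]=1+1=2, deg[7]=1+1=2, deg[8]=1+2=3, deg[9]=1+1=2, deg[10]=1+1=2, deg[11]=1+0=1

Answer: 1 1 2 3 1 2 2 3 2 2 1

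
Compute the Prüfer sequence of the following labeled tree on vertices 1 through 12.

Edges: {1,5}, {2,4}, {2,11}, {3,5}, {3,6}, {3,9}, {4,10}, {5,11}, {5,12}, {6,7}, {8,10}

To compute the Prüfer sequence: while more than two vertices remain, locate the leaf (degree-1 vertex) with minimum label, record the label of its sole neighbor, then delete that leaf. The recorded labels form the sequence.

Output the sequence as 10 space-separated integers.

Answer: 5 6 3 10 3 5 4 2 11 5

Derivation:
Step 1: leaves = {1,7,8,9,12}. Remove smallest leaf 1, emit neighbor 5.
Step 2: leaves = {7,8,9,12}. Remove smallest leaf 7, emit neighbor 6.
Step 3: leaves = {6,8,9,12}. Remove smallest leaf 6, emit neighbor 3.
Step 4: leaves = {8,9,12}. Remove smallest leaf 8, emit neighbor 10.
Step 5: leaves = {9,10,12}. Remove smallest leaf 9, emit neighbor 3.
Step 6: leaves = {3,10,12}. Remove smallest leaf 3, emit neighbor 5.
Step 7: leaves = {10,12}. Remove smallest leaf 10, emit neighbor 4.
Step 8: leaves = {4,12}. Remove smallest leaf 4, emit neighbor 2.
Step 9: leaves = {2,12}. Remove smallest leaf 2, emit neighbor 11.
Step 10: leaves = {11,12}. Remove smallest leaf 11, emit neighbor 5.
Done: 2 vertices remain (5, 12). Sequence = [5 6 3 10 3 5 4 2 11 5]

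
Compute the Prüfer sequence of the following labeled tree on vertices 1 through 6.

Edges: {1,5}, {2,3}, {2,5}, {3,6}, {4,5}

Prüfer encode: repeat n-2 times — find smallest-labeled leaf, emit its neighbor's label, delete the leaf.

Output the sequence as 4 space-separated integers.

Answer: 5 5 2 3

Derivation:
Step 1: leaves = {1,4,6}. Remove smallest leaf 1, emit neighbor 5.
Step 2: leaves = {4,6}. Remove smallest leaf 4, emit neighbor 5.
Step 3: leaves = {5,6}. Remove smallest leaf 5, emit neighbor 2.
Step 4: leaves = {2,6}. Remove smallest leaf 2, emit neighbor 3.
Done: 2 vertices remain (3, 6). Sequence = [5 5 2 3]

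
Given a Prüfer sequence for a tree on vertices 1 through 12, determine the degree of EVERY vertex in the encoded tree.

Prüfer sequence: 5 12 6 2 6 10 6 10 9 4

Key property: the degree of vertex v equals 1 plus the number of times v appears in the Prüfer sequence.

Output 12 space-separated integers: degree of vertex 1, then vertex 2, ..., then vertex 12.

Answer: 1 2 1 2 2 4 1 1 2 3 1 2

Derivation:
p_1 = 5: count[5] becomes 1
p_2 = 12: count[12] becomes 1
p_3 = 6: count[6] becomes 1
p_4 = 2: count[2] becomes 1
p_5 = 6: count[6] becomes 2
p_6 = 10: count[10] becomes 1
p_7 = 6: count[6] becomes 3
p_8 = 10: count[10] becomes 2
p_9 = 9: count[9] becomes 1
p_10 = 4: count[4] becomes 1
Degrees (1 + count): deg[1]=1+0=1, deg[2]=1+1=2, deg[3]=1+0=1, deg[4]=1+1=2, deg[5]=1+1=2, deg[6]=1+3=4, deg[7]=1+0=1, deg[8]=1+0=1, deg[9]=1+1=2, deg[10]=1+2=3, deg[11]=1+0=1, deg[12]=1+1=2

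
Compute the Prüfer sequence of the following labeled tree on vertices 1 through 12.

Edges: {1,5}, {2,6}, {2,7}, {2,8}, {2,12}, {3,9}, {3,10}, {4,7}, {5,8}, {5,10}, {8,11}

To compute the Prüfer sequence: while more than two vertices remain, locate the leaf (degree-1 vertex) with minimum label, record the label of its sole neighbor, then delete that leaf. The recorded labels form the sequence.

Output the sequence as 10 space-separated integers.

Step 1: leaves = {1,4,6,9,11,12}. Remove smallest leaf 1, emit neighbor 5.
Step 2: leaves = {4,6,9,11,12}. Remove smallest leaf 4, emit neighbor 7.
Step 3: leaves = {6,7,9,11,12}. Remove smallest leaf 6, emit neighbor 2.
Step 4: leaves = {7,9,11,12}. Remove smallest leaf 7, emit neighbor 2.
Step 5: leaves = {9,11,12}. Remove smallest leaf 9, emit neighbor 3.
Step 6: leaves = {3,11,12}. Remove smallest leaf 3, emit neighbor 10.
Step 7: leaves = {10,11,12}. Remove smallest leaf 10, emit neighbor 5.
Step 8: leaves = {5,11,12}. Remove smallest leaf 5, emit neighbor 8.
Step 9: leaves = {11,12}. Remove smallest leaf 11, emit neighbor 8.
Step 10: leaves = {8,12}. Remove smallest leaf 8, emit neighbor 2.
Done: 2 vertices remain (2, 12). Sequence = [5 7 2 2 3 10 5 8 8 2]

Answer: 5 7 2 2 3 10 5 8 8 2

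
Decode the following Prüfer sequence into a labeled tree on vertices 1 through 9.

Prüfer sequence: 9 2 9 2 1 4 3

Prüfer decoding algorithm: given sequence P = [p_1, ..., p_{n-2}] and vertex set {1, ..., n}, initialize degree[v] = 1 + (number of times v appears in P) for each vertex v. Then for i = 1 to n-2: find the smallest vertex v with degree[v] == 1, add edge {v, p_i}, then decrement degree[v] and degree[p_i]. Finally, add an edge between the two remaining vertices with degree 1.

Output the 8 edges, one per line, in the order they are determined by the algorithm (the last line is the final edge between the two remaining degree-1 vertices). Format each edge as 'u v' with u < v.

Answer: 5 9
2 6
7 9
2 8
1 2
1 4
3 4
3 9

Derivation:
Initial degrees: {1:2, 2:3, 3:2, 4:2, 5:1, 6:1, 7:1, 8:1, 9:3}
Step 1: smallest deg-1 vertex = 5, p_1 = 9. Add edge {5,9}. Now deg[5]=0, deg[9]=2.
Step 2: smallest deg-1 vertex = 6, p_2 = 2. Add edge {2,6}. Now deg[6]=0, deg[2]=2.
Step 3: smallest deg-1 vertex = 7, p_3 = 9. Add edge {7,9}. Now deg[7]=0, deg[9]=1.
Step 4: smallest deg-1 vertex = 8, p_4 = 2. Add edge {2,8}. Now deg[8]=0, deg[2]=1.
Step 5: smallest deg-1 vertex = 2, p_5 = 1. Add edge {1,2}. Now deg[2]=0, deg[1]=1.
Step 6: smallest deg-1 vertex = 1, p_6 = 4. Add edge {1,4}. Now deg[1]=0, deg[4]=1.
Step 7: smallest deg-1 vertex = 4, p_7 = 3. Add edge {3,4}. Now deg[4]=0, deg[3]=1.
Final: two remaining deg-1 vertices are 3, 9. Add edge {3,9}.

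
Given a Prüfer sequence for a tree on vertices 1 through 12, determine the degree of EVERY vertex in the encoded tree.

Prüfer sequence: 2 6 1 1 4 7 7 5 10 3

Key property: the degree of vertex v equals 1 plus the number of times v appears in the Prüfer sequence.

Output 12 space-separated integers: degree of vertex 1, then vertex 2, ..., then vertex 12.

Answer: 3 2 2 2 2 2 3 1 1 2 1 1

Derivation:
p_1 = 2: count[2] becomes 1
p_2 = 6: count[6] becomes 1
p_3 = 1: count[1] becomes 1
p_4 = 1: count[1] becomes 2
p_5 = 4: count[4] becomes 1
p_6 = 7: count[7] becomes 1
p_7 = 7: count[7] becomes 2
p_8 = 5: count[5] becomes 1
p_9 = 10: count[10] becomes 1
p_10 = 3: count[3] becomes 1
Degrees (1 + count): deg[1]=1+2=3, deg[2]=1+1=2, deg[3]=1+1=2, deg[4]=1+1=2, deg[5]=1+1=2, deg[6]=1+1=2, deg[7]=1+2=3, deg[8]=1+0=1, deg[9]=1+0=1, deg[10]=1+1=2, deg[11]=1+0=1, deg[12]=1+0=1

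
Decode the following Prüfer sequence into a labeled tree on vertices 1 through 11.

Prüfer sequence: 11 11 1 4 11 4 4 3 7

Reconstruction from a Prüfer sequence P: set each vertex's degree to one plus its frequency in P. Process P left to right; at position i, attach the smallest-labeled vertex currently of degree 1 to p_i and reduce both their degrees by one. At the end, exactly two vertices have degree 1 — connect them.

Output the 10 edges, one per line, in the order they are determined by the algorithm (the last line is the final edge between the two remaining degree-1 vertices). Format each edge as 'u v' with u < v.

Initial degrees: {1:2, 2:1, 3:2, 4:4, 5:1, 6:1, 7:2, 8:1, 9:1, 10:1, 11:4}
Step 1: smallest deg-1 vertex = 2, p_1 = 11. Add edge {2,11}. Now deg[2]=0, deg[11]=3.
Step 2: smallest deg-1 vertex = 5, p_2 = 11. Add edge {5,11}. Now deg[5]=0, deg[11]=2.
Step 3: smallest deg-1 vertex = 6, p_3 = 1. Add edge {1,6}. Now deg[6]=0, deg[1]=1.
Step 4: smallest deg-1 vertex = 1, p_4 = 4. Add edge {1,4}. Now deg[1]=0, deg[4]=3.
Step 5: smallest deg-1 vertex = 8, p_5 = 11. Add edge {8,11}. Now deg[8]=0, deg[11]=1.
Step 6: smallest deg-1 vertex = 9, p_6 = 4. Add edge {4,9}. Now deg[9]=0, deg[4]=2.
Step 7: smallest deg-1 vertex = 10, p_7 = 4. Add edge {4,10}. Now deg[10]=0, deg[4]=1.
Step 8: smallest deg-1 vertex = 4, p_8 = 3. Add edge {3,4}. Now deg[4]=0, deg[3]=1.
Step 9: smallest deg-1 vertex = 3, p_9 = 7. Add edge {3,7}. Now deg[3]=0, deg[7]=1.
Final: two remaining deg-1 vertices are 7, 11. Add edge {7,11}.

Answer: 2 11
5 11
1 6
1 4
8 11
4 9
4 10
3 4
3 7
7 11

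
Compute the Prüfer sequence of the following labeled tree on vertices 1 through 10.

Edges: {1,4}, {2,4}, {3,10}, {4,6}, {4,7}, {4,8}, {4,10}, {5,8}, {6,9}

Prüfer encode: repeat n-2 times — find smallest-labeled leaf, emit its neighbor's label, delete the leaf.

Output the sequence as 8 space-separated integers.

Step 1: leaves = {1,2,3,5,7,9}. Remove smallest leaf 1, emit neighbor 4.
Step 2: leaves = {2,3,5,7,9}. Remove smallest leaf 2, emit neighbor 4.
Step 3: leaves = {3,5,7,9}. Remove smallest leaf 3, emit neighbor 10.
Step 4: leaves = {5,7,9,10}. Remove smallest leaf 5, emit neighbor 8.
Step 5: leaves = {7,8,9,10}. Remove smallest leaf 7, emit neighbor 4.
Step 6: leaves = {8,9,10}. Remove smallest leaf 8, emit neighbor 4.
Step 7: leaves = {9,10}. Remove smallest leaf 9, emit neighbor 6.
Step 8: leaves = {6,10}. Remove smallest leaf 6, emit neighbor 4.
Done: 2 vertices remain (4, 10). Sequence = [4 4 10 8 4 4 6 4]

Answer: 4 4 10 8 4 4 6 4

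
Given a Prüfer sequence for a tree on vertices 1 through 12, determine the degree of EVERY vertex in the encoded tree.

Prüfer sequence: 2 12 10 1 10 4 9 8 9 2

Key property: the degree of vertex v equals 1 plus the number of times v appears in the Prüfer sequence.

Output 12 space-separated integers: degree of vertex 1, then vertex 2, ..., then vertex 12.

Answer: 2 3 1 2 1 1 1 2 3 3 1 2

Derivation:
p_1 = 2: count[2] becomes 1
p_2 = 12: count[12] becomes 1
p_3 = 10: count[10] becomes 1
p_4 = 1: count[1] becomes 1
p_5 = 10: count[10] becomes 2
p_6 = 4: count[4] becomes 1
p_7 = 9: count[9] becomes 1
p_8 = 8: count[8] becomes 1
p_9 = 9: count[9] becomes 2
p_10 = 2: count[2] becomes 2
Degrees (1 + count): deg[1]=1+1=2, deg[2]=1+2=3, deg[3]=1+0=1, deg[4]=1+1=2, deg[5]=1+0=1, deg[6]=1+0=1, deg[7]=1+0=1, deg[8]=1+1=2, deg[9]=1+2=3, deg[10]=1+2=3, deg[11]=1+0=1, deg[12]=1+1=2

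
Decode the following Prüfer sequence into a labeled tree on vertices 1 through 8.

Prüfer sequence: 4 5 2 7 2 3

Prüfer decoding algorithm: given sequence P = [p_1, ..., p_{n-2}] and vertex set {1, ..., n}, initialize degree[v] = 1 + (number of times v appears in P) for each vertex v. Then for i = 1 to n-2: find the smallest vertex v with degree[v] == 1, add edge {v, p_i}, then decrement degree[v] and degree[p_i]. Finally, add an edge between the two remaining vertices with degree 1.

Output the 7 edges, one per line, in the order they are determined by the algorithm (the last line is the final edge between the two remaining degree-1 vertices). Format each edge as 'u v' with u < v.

Answer: 1 4
4 5
2 5
6 7
2 7
2 3
3 8

Derivation:
Initial degrees: {1:1, 2:3, 3:2, 4:2, 5:2, 6:1, 7:2, 8:1}
Step 1: smallest deg-1 vertex = 1, p_1 = 4. Add edge {1,4}. Now deg[1]=0, deg[4]=1.
Step 2: smallest deg-1 vertex = 4, p_2 = 5. Add edge {4,5}. Now deg[4]=0, deg[5]=1.
Step 3: smallest deg-1 vertex = 5, p_3 = 2. Add edge {2,5}. Now deg[5]=0, deg[2]=2.
Step 4: smallest deg-1 vertex = 6, p_4 = 7. Add edge {6,7}. Now deg[6]=0, deg[7]=1.
Step 5: smallest deg-1 vertex = 7, p_5 = 2. Add edge {2,7}. Now deg[7]=0, deg[2]=1.
Step 6: smallest deg-1 vertex = 2, p_6 = 3. Add edge {2,3}. Now deg[2]=0, deg[3]=1.
Final: two remaining deg-1 vertices are 3, 8. Add edge {3,8}.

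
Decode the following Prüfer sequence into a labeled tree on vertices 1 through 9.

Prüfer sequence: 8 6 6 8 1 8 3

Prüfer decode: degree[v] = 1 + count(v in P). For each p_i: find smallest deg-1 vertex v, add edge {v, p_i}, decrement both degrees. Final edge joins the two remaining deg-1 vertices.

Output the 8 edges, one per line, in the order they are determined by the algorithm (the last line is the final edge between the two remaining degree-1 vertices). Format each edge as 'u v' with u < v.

Answer: 2 8
4 6
5 6
6 8
1 7
1 8
3 8
3 9

Derivation:
Initial degrees: {1:2, 2:1, 3:2, 4:1, 5:1, 6:3, 7:1, 8:4, 9:1}
Step 1: smallest deg-1 vertex = 2, p_1 = 8. Add edge {2,8}. Now deg[2]=0, deg[8]=3.
Step 2: smallest deg-1 vertex = 4, p_2 = 6. Add edge {4,6}. Now deg[4]=0, deg[6]=2.
Step 3: smallest deg-1 vertex = 5, p_3 = 6. Add edge {5,6}. Now deg[5]=0, deg[6]=1.
Step 4: smallest deg-1 vertex = 6, p_4 = 8. Add edge {6,8}. Now deg[6]=0, deg[8]=2.
Step 5: smallest deg-1 vertex = 7, p_5 = 1. Add edge {1,7}. Now deg[7]=0, deg[1]=1.
Step 6: smallest deg-1 vertex = 1, p_6 = 8. Add edge {1,8}. Now deg[1]=0, deg[8]=1.
Step 7: smallest deg-1 vertex = 8, p_7 = 3. Add edge {3,8}. Now deg[8]=0, deg[3]=1.
Final: two remaining deg-1 vertices are 3, 9. Add edge {3,9}.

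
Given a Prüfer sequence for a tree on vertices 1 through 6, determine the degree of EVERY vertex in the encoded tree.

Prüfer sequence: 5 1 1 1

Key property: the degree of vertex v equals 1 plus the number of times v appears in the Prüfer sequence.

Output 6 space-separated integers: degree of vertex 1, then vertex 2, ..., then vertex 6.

Answer: 4 1 1 1 2 1

Derivation:
p_1 = 5: count[5] becomes 1
p_2 = 1: count[1] becomes 1
p_3 = 1: count[1] becomes 2
p_4 = 1: count[1] becomes 3
Degrees (1 + count): deg[1]=1+3=4, deg[2]=1+0=1, deg[3]=1+0=1, deg[4]=1+0=1, deg[5]=1+1=2, deg[6]=1+0=1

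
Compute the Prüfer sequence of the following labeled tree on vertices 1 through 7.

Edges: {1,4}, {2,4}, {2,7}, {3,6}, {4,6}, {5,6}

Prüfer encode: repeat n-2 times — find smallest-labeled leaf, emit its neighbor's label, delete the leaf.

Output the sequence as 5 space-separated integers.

Answer: 4 6 6 4 2

Derivation:
Step 1: leaves = {1,3,5,7}. Remove smallest leaf 1, emit neighbor 4.
Step 2: leaves = {3,5,7}. Remove smallest leaf 3, emit neighbor 6.
Step 3: leaves = {5,7}. Remove smallest leaf 5, emit neighbor 6.
Step 4: leaves = {6,7}. Remove smallest leaf 6, emit neighbor 4.
Step 5: leaves = {4,7}. Remove smallest leaf 4, emit neighbor 2.
Done: 2 vertices remain (2, 7). Sequence = [4 6 6 4 2]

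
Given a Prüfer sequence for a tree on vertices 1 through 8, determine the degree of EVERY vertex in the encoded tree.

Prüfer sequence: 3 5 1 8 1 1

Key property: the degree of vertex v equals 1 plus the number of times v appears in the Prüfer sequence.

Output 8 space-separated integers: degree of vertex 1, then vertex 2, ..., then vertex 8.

Answer: 4 1 2 1 2 1 1 2

Derivation:
p_1 = 3: count[3] becomes 1
p_2 = 5: count[5] becomes 1
p_3 = 1: count[1] becomes 1
p_4 = 8: count[8] becomes 1
p_5 = 1: count[1] becomes 2
p_6 = 1: count[1] becomes 3
Degrees (1 + count): deg[1]=1+3=4, deg[2]=1+0=1, deg[3]=1+1=2, deg[4]=1+0=1, deg[5]=1+1=2, deg[6]=1+0=1, deg[7]=1+0=1, deg[8]=1+1=2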